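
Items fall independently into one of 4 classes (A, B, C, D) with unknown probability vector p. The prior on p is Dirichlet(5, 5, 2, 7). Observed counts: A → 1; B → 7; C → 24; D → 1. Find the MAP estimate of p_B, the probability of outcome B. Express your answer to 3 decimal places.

The posterior is Dirichlet(αᵢ + nᵢ) = Dirichlet(6, 12, 26, 8).
For a Dirichlet(a₁,…,a_K) with all aᵢ > 1, the mode has j-th component (aⱼ − 1)/(Σaᵢ − K).
Here Σaᵢ = 52 and K = 4, so p_B = (12 − 1)/(52 − 4) = 11/48 ≈ 0.229.

MAP estimate of p_B = 0.229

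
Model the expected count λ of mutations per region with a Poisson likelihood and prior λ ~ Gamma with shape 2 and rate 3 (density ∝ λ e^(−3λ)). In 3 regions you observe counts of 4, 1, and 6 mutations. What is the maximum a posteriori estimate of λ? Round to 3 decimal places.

Σxᵢ = 4+1+6 = 11, with n = 3.
Posterior ∝ λe^(−3λ) · λ^11e^(−3λ) = λ^12e^(−6λ), i.e. Gamma(shape=13, rate=6).
The mode of a Gamma(a, b) with a ≥ 1 (shape–rate) is (a−1)/b = 12/6 ≈ 2.000.

λ̂_MAP = 2.000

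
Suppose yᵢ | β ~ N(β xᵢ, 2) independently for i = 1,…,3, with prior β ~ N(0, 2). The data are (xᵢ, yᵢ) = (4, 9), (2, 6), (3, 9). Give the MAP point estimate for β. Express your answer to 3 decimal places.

β̂_MAP = 2.500

log p(β | y) = −Σ(yᵢ − βxᵢ)²/(2·2) − β²/(2·2) + const.
Setting the derivative to zero: Σxᵢ(yᵢ − βxᵢ)/2 − β/2 = 0, so β = Σxᵢyᵢ / (Σxᵢ² + σ²/τ²).
Σxᵢyᵢ = 4·9 + 2·6 + 3·9 = 75; Σxᵢ² = 29; σ²/τ² = 1.
β̂_MAP = 75 / (29 + 1) = 75/30 ≈ 2.500.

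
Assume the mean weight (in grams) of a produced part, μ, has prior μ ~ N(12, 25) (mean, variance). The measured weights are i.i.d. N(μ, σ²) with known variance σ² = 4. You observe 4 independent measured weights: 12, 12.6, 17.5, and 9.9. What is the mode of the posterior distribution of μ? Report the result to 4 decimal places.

n = 4; x̄ = (12 + 12.6 + 17.5 + 9.9)/4 = 52/4 = 13.
For a Normal prior and Normal likelihood with known variance, the posterior is Normal; its mode equals its mean, the precision-weighted average.
Prior precision 1/σ₀² = 1/25 = 0.04; data precision n/σ² = 4/4 = 1.
μ̂ = (0.04·12 + 1·13) / (0.04 + 1) = 13.48/1.04 = 337/26 ≈ 12.9615.

μ̂_MAP = 12.9615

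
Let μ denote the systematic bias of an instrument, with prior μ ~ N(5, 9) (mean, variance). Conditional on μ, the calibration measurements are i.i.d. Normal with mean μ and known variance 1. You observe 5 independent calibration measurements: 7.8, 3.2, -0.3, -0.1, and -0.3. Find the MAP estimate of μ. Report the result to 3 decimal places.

μ̂_MAP = 2.124

n = 5; x̄ = (7.8 + 3.2 + (-0.3) + (-0.1) + (-0.3))/5 = 10.3/5 = 2.06.
For a Normal prior and Normal likelihood with known variance, the posterior is Normal; its mode equals its mean, the precision-weighted average.
Prior precision 1/σ₀² = 1/9; data precision n/σ² = 5/1 = 5.
μ̂ = ((1/9)·5 + 5·2.06) / (1/9 + 5) = (977/90)/(46/9) = 977/460 ≈ 2.124.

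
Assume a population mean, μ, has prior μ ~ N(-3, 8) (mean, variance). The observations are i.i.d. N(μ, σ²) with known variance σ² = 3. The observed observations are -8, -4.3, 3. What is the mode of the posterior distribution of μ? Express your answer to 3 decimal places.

μ̂_MAP = -3.089

n = 3; x̄ = ((-8) + (-4.3) + 3)/3 = -9.3/3 = -3.1.
For a Normal prior and Normal likelihood with known variance, the posterior is Normal; its mode equals its mean, the precision-weighted average.
Prior precision 1/σ₀² = 1/8 = 0.125; data precision n/σ² = 3/3 = 1.
μ̂ = (0.125·(-3) + 1·(-3.1)) / (0.125 + 1) = (-3.475)/1.125 = -139/45 ≈ -3.089.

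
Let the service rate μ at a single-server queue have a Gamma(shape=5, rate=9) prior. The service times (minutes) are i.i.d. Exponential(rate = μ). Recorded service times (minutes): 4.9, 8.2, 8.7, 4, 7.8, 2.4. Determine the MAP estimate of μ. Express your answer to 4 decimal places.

The Exponential(rate=μ) likelihood is ∝ μ^n e^(−μΣtᵢ). Here n = 6 and Σtᵢ = 4.9 + 8.2 + 8.7 + 4 + 7.8 + 2.4 = 36.
Posterior ∝ μ^4e^(−9μ) · μ^6e^(−36μ) = μ^10e^(−45μ), i.e. Gamma(11, 45).
Mode = (a−1)/b = 10/45 ≈ 0.2222.

μ̂_MAP = 0.2222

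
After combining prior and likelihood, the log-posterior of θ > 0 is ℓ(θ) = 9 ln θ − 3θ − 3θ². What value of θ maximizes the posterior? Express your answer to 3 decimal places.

θ̂_MAP = 1.000

ℓ'(θ) = 9/θ − 3 − 6θ. Setting this to zero and multiplying by θ: 6θ² + 3θ − 9 = 0.
θ = (−3 + √(3² + 4·6·9)) / (2·6) = (−3 + √225) / 12 = (−3 + 15)/12 = 1.
ℓ''(θ) = −9/θ² − 6 < 0, confirming a maximum.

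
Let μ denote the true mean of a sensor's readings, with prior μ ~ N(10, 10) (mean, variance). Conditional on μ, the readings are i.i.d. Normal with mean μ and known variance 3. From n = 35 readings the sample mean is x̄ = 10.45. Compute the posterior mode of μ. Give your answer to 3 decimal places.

μ̂_MAP = 10.446

n = 35, x̄ = 10.45.
For a Normal prior and Normal likelihood with known variance, the posterior is Normal; its mode equals its mean, the precision-weighted average.
Prior precision 1/σ₀² = 1/10 = 0.1; data precision n/σ² = 35/3.
μ̂ = (0.1·10 + (35/3)·10.45) / (0.1 + 35/3) = (1475/12)/(353/30) = 7375/706 ≈ 10.446.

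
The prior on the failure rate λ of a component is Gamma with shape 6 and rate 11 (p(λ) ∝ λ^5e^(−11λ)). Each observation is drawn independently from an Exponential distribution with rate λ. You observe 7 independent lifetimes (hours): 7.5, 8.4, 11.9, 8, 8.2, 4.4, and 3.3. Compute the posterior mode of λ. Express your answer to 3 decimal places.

The Exponential(rate=λ) likelihood is ∝ λ^n e^(−λΣtᵢ). Here n = 7 and Σtᵢ = 7.5 + 8.4 + 11.9 + 8 + 8.2 + 4.4 + 3.3 = 51.7.
Posterior ∝ λ^5e^(−11λ) · λ^7e^(−51.7λ) = λ^12e^(−62.7λ), i.e. Gamma(13, 62.7).
Mode = (a−1)/b = 12/62.7 ≈ 0.191.

λ̂_MAP = 0.191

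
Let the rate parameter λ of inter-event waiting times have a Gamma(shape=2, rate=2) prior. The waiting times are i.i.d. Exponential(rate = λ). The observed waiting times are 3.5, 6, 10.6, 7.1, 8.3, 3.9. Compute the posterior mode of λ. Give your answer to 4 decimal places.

λ̂_MAP = 0.1691

The Exponential(rate=λ) likelihood is ∝ λ^n e^(−λΣtᵢ). Here n = 6 and Σtᵢ = 3.5 + 6 + 10.6 + 7.1 + 8.3 + 3.9 = 39.4.
Posterior ∝ λe^(−2λ) · λ^6e^(−39.4λ) = λ^7e^(−41.4λ), i.e. Gamma(8, 41.4).
Mode = (a−1)/b = 7/41.4 ≈ 0.1691.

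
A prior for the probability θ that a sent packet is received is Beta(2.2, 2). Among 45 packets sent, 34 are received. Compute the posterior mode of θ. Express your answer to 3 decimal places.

θ̂_MAP = 0.746

Prior: Beta(2.2, 2).
Data: 34 successes in 45 trials. The binomial likelihood contributes θ^34(1−θ)^11, so the posterior is Beta(2.2+34, 2+11) = Beta(36.2, 13).
For Beta(a, b) with a, b > 1 the mode is (a−1)/(a+b−2) = 35.2/47.2 ≈ 0.746.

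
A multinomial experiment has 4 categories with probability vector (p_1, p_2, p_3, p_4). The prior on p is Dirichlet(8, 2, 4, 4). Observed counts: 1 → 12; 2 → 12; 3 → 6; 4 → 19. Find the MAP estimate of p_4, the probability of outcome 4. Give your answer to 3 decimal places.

The posterior is Dirichlet(αᵢ + nᵢ) = Dirichlet(20, 14, 10, 23).
For a Dirichlet(a₁,…,a_K) with all aᵢ > 1, the mode has j-th component (aⱼ − 1)/(Σaᵢ − K).
Here Σaᵢ = 67 and K = 4, so p_4 = (23 − 1)/(67 − 4) = 22/63 ≈ 0.349.

MAP estimate: 0.349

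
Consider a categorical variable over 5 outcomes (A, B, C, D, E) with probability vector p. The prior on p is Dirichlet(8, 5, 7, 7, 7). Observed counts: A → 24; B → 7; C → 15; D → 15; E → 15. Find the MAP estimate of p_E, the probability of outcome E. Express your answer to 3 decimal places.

The posterior is Dirichlet(αᵢ + nᵢ) = Dirichlet(32, 12, 22, 22, 22).
For a Dirichlet(a₁,…,a_K) with all aᵢ > 1, the mode has j-th component (aⱼ − 1)/(Σaᵢ − K).
Here Σaᵢ = 110 and K = 5, so p_E = (22 − 1)/(110 − 5) = 21/105 ≈ 0.200.

MAP estimate of p_E = 0.200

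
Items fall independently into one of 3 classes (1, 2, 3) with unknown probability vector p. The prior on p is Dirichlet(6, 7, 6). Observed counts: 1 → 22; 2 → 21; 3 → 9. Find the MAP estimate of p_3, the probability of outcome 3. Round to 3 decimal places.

MAP estimate: 0.206

The posterior is Dirichlet(αᵢ + nᵢ) = Dirichlet(28, 28, 15).
For a Dirichlet(a₁,…,a_K) with all aᵢ > 1, the mode has j-th component (aⱼ − 1)/(Σaᵢ − K).
Here Σaᵢ = 71 and K = 3, so p_3 = (15 − 1)/(71 − 3) = 14/68 ≈ 0.206.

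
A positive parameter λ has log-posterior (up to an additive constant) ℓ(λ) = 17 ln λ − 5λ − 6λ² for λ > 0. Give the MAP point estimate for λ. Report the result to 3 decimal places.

λ̂_MAP = 1.000

ℓ'(λ) = 17/λ − 5 − 12λ. Setting this to zero and multiplying by λ: 12λ² + 5λ − 17 = 0.
λ = (−5 + √(5² + 4·12·17)) / (2·12) = (−5 + √841) / 24 = (−5 + 29)/24 = 1.
ℓ''(λ) = −17/λ² − 12 < 0, confirming a maximum.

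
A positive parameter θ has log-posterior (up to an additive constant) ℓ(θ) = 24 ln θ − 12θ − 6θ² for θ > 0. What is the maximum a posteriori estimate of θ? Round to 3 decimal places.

ℓ'(θ) = 24/θ − 12 − 12θ. Setting this to zero and multiplying by θ: 12θ² + 12θ − 24 = 0.
θ = (−12 + √(12² + 4·12·24)) / (2·12) = (−12 + √1296) / 24 = (−12 + 36)/24 = 1.
ℓ''(θ) = −24/θ² − 12 < 0, confirming a maximum.

θ̂_MAP = 1.000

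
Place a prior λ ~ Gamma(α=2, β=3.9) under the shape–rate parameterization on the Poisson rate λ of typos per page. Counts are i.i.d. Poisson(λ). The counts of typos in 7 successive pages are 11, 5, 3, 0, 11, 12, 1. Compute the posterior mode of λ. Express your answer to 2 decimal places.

λ̂_MAP = 4.04

Σxᵢ = 11+5+3+0+11+12+1 = 43, with n = 7.
Posterior ∝ λe^(−3.9λ) · λ^43e^(−7λ) = λ^44e^(−10.9λ), i.e. Gamma(shape=45, rate=10.9).
The mode of a Gamma(a, b) with a ≥ 1 (shape–rate) is (a−1)/b = 44/10.9 ≈ 4.04.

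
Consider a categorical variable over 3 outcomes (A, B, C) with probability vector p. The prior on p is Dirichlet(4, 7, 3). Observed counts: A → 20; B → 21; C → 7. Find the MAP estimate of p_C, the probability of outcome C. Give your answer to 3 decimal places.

The posterior is Dirichlet(αᵢ + nᵢ) = Dirichlet(24, 28, 10).
For a Dirichlet(a₁,…,a_K) with all aᵢ > 1, the mode has j-th component (aⱼ − 1)/(Σaᵢ − K).
Here Σaᵢ = 62 and K = 3, so p_C = (10 − 1)/(62 − 3) = 9/59 ≈ 0.153.

MAP estimate of p_C = 0.153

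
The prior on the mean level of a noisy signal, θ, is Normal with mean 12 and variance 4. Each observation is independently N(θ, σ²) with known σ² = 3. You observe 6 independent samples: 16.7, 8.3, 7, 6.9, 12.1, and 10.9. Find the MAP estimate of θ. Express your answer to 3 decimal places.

n = 6; x̄ = (16.7 + 8.3 + 7 + 6.9 + 12.1 + 10.9)/6 = 61.9/6 = 619/60 ≈ 10.3167.
For a Normal prior and Normal likelihood with known variance, the posterior is Normal; its mode equals its mean, the precision-weighted average.
Prior precision 1/σ₀² = 1/4 = 0.25; data precision n/σ² = 6/3 = 2.
θ̂ = (0.25·12 + 2·(619/60)) / (0.25 + 2) = (709/30)/2.25 = 1418/135 ≈ 10.504.

θ̂_MAP = 10.504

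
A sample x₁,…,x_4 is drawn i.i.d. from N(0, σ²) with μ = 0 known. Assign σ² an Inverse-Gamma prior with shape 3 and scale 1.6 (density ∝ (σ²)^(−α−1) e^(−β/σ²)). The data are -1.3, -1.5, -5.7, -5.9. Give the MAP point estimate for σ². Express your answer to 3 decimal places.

Sum of squared deviations about the known mean: SS = (-1.3−0)² + (-1.5−0)² + (-5.7−0)² + (-5.9−0)² = 71.24.
The Normal likelihood contributes (σ²)^(−n/2) exp(−SS/(2σ²)), so the posterior is Inverse-Gamma(α + n/2, β + SS/2) = Inverse-Gamma(5, 37.22).
The mode of Inverse-Gamma(a, b) is b/(a+1) = 37.22/6 ≈ 6.203.

σ̂²_MAP = 6.203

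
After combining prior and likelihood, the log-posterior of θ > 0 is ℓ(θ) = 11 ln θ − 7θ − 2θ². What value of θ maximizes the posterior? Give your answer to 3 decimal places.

ℓ'(θ) = 11/θ − 7 − 4θ. Setting this to zero and multiplying by θ: 4θ² + 7θ − 11 = 0.
θ = (−7 + √(7² + 4·4·11)) / (2·4) = (−7 + √225) / 8 = (−7 + 15)/8 = 1.
ℓ''(θ) = −11/θ² − 4 < 0, confirming a maximum.

θ̂_MAP = 1.000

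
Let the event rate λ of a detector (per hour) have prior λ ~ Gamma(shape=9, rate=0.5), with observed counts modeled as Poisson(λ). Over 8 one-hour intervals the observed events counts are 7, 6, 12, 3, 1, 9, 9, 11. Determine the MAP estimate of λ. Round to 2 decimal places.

Σxᵢ = 7+6+12+3+1+9+9+11 = 58, with n = 8.
Posterior ∝ λ^8e^(−0.5λ) · λ^58e^(−8λ) = λ^66e^(−8.5λ), i.e. Gamma(shape=67, rate=8.5).
The mode of a Gamma(a, b) with a ≥ 1 (shape–rate) is (a−1)/b = 66/8.5 ≈ 7.76.

λ̂_MAP = 7.76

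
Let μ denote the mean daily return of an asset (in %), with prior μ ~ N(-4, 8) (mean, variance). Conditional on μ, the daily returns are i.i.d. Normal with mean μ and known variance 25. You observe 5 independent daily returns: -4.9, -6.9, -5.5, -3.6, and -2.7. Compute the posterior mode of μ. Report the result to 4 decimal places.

n = 5; x̄ = ((-4.9) + (-6.9) + (-5.5) + (-3.6) + (-2.7))/5 = -23.6/5 = -4.72.
For a Normal prior and Normal likelihood with known variance, the posterior is Normal; its mode equals its mean, the precision-weighted average.
Prior precision 1/σ₀² = 1/8 = 0.125; data precision n/σ² = 5/25 = 0.2.
μ̂ = (0.125·(-4) + 0.2·(-4.72)) / (0.125 + 0.2) = (-1.444)/0.325 = -1444/325 ≈ -4.4431.

μ̂_MAP = -4.4431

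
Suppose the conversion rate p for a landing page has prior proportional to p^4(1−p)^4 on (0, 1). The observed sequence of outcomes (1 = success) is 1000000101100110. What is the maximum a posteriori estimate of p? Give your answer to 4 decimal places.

p̂_MAP = 0.4167

The prior density ∝ p^4(1−p)^4 is the kernel of Beta(5, 5).
Data: 6 successes in 16 trials (from the sequence). The binomial likelihood contributes p^6(1−p)^10, so the posterior is Beta(5+6, 5+10) = Beta(11, 15).
For Beta(a, b) with a, b > 1 the mode is (a−1)/(a+b−2) = 10/24 ≈ 0.4167.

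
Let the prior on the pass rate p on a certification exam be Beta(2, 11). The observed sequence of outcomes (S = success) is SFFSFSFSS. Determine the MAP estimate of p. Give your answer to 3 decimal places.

Prior: Beta(2, 11).
Data: 5 successes in 9 trials (from the sequence). The binomial likelihood contributes p^5(1−p)^4, so the posterior is Beta(2+5, 11+4) = Beta(7, 15).
For Beta(a, b) with a, b > 1 the mode is (a−1)/(a+b−2) = 6/20 ≈ 0.300.

p̂_MAP = 0.300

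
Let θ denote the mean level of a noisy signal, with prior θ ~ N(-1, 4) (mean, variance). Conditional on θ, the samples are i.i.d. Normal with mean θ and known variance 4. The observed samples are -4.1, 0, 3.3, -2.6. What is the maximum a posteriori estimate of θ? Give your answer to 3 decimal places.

n = 4; x̄ = ((-4.1) + 0 + 3.3 + (-2.6))/4 = -3.4/4 = -0.85.
For a Normal prior and Normal likelihood with known variance, the posterior is Normal; its mode equals its mean, the precision-weighted average.
Prior precision 1/σ₀² = 1/4 = 0.25; data precision n/σ² = 4/4 = 1.
θ̂ = (0.25·(-1) + 1·(-0.85)) / (0.25 + 1) = (-1.1)/1.25 = -0.880.

θ̂_MAP = -0.880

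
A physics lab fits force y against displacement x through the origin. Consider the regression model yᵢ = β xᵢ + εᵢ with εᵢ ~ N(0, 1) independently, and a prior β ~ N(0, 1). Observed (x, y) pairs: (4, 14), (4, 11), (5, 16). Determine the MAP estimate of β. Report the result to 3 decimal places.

β̂_MAP = 3.103

log p(β | y) = −Σ(yᵢ − βxᵢ)²/(2·1) − β²/(2·1) + const.
Setting the derivative to zero: Σxᵢ(yᵢ − βxᵢ)/1 − β/1 = 0, so β = Σxᵢyᵢ / (Σxᵢ² + σ²/τ²).
Σxᵢyᵢ = 4·14 + 4·11 + 5·16 = 180; Σxᵢ² = 57; σ²/τ² = 1.
β̂_MAP = 180 / (57 + 1) = 180/58 ≈ 3.103.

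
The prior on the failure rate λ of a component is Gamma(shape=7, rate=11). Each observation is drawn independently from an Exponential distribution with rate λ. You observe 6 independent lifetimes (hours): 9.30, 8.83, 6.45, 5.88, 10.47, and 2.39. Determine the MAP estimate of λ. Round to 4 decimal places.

λ̂_MAP = 0.2209

The Exponential(rate=λ) likelihood is ∝ λ^n e^(−λΣtᵢ). Here n = 6 and Σtᵢ = 9.30 + 8.83 + 6.45 + 5.88 + 10.47 + 2.39 = 43.32.
Posterior ∝ λ^6e^(−11λ) · λ^6e^(−43.32λ) = λ^12e^(−54.32λ), i.e. Gamma(13, 54.32).
Mode = (a−1)/b = 12/54.32 ≈ 0.2209.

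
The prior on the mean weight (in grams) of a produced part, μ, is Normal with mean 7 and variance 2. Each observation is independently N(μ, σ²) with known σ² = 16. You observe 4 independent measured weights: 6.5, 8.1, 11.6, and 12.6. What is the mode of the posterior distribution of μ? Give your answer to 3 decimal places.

n = 4; x̄ = (6.5 + 8.1 + 11.6 + 12.6)/4 = 38.8/4 = 9.7.
For a Normal prior and Normal likelihood with known variance, the posterior is Normal; its mode equals its mean, the precision-weighted average.
Prior precision 1/σ₀² = 1/2 = 0.5; data precision n/σ² = 4/16 = 0.25.
μ̂ = (0.5·7 + 0.25·9.7) / (0.5 + 0.25) = 5.925/0.75 = 7.900.

μ̂_MAP = 7.900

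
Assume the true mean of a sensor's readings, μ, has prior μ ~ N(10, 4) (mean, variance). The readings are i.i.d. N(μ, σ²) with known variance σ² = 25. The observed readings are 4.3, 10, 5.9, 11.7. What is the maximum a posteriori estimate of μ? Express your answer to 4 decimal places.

n = 4; x̄ = (4.3 + 10 + 5.9 + 11.7)/4 = 31.9/4 = 7.975.
For a Normal prior and Normal likelihood with known variance, the posterior is Normal; its mode equals its mean, the precision-weighted average.
Prior precision 1/σ₀² = 1/4 = 0.25; data precision n/σ² = 4/25 = 0.16.
μ̂ = (0.25·10 + 0.16·7.975) / (0.25 + 0.16) = 3.776/0.41 = 1888/205 ≈ 9.2098.

μ̂_MAP = 9.2098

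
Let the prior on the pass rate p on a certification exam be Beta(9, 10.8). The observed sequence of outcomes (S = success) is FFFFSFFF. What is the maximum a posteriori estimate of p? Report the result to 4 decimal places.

Prior: Beta(9, 10.8).
Data: 1 success in 8 trials (from the sequence). The binomial likelihood contributes p(1−p)^7, so the posterior is Beta(9+1, 10.8+7) = Beta(10, 17.8).
For Beta(a, b) with a, b > 1 the mode is (a−1)/(a+b−2) = 9/25.8 ≈ 0.3488.

p̂_MAP = 0.3488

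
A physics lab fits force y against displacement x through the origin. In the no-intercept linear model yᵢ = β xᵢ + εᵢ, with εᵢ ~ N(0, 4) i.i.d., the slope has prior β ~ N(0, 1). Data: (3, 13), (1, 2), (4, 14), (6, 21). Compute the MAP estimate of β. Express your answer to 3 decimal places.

log p(β | y) = −Σ(yᵢ − βxᵢ)²/(2·4) − β²/(2·1) + const.
Setting the derivative to zero: Σxᵢ(yᵢ − βxᵢ)/4 − β/1 = 0, so β = Σxᵢyᵢ / (Σxᵢ² + σ²/τ²).
Σxᵢyᵢ = 3·13 + 1·2 + 4·14 + 6·21 = 223; Σxᵢ² = 62; σ²/τ² = 4.
β̂_MAP = 223 / (62 + 4) = 223/66 ≈ 3.379.

β̂_MAP = 3.379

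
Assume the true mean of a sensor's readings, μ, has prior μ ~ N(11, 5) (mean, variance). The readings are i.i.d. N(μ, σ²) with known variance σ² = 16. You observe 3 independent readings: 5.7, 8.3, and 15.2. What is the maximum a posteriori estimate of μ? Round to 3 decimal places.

n = 3; x̄ = (5.7 + 8.3 + 15.2)/3 = 29.2/3 = 146/15 ≈ 9.7333.
For a Normal prior and Normal likelihood with known variance, the posterior is Normal; its mode equals its mean, the precision-weighted average.
Prior precision 1/σ₀² = 1/5 = 0.2; data precision n/σ² = 3/16 = 0.1875.
μ̂ = (0.2·11 + 0.1875·(146/15)) / (0.2 + 0.1875) = 4.025/0.3875 = 322/31 ≈ 10.387.

μ̂_MAP = 10.387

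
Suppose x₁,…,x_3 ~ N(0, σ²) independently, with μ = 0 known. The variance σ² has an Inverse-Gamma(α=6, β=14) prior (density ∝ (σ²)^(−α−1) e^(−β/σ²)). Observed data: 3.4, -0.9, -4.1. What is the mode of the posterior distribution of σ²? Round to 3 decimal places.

σ̂²_MAP = 3.364

Sum of squared deviations about the known mean: SS = (3.4−0)² + (-0.9−0)² + (-4.1−0)² = 29.18.
The Normal likelihood contributes (σ²)^(−n/2) exp(−SS/(2σ²)), so the posterior is Inverse-Gamma(α + n/2, β + SS/2) = Inverse-Gamma(7.5, 28.59).
The mode of Inverse-Gamma(a, b) is b/(a+1) = 28.59/8.5 ≈ 3.364.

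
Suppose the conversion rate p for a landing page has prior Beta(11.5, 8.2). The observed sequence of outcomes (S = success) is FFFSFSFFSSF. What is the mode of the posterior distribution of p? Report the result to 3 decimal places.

p̂_MAP = 0.505

Prior: Beta(11.5, 8.2).
Data: 4 successes in 11 trials (from the sequence). The binomial likelihood contributes p^4(1−p)^7, so the posterior is Beta(11.5+4, 8.2+7) = Beta(15.5, 15.2).
For Beta(a, b) with a, b > 1 the mode is (a−1)/(a+b−2) = 14.5/28.7 ≈ 0.505.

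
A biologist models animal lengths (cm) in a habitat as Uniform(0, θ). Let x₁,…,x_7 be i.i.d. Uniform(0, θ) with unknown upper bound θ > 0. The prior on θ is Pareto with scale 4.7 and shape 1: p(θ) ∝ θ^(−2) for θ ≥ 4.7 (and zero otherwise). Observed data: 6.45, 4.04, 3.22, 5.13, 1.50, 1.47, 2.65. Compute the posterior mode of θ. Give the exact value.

The Uniform(0, θ) likelihood is θ^(−n) for θ ≥ max(xᵢ), zero otherwise. Here max(xᵢ) = 6.45.
Posterior ∝ θ^(−2) · θ^(−7) = θ^(−9) on θ ≥ max(4.7, 6.45) = 6.45.
This density is strictly decreasing in θ, so the posterior mode lies at the lower boundary of the support.

θ̂_MAP = 6.45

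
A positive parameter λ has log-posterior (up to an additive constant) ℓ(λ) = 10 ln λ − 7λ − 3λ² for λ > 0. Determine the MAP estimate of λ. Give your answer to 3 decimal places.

ℓ'(λ) = 10/λ − 7 − 6λ. Setting this to zero and multiplying by λ: 6λ² + 7λ − 10 = 0.
λ = (−7 + √(7² + 4·6·10)) / (2·6) = (−7 + √289) / 12 = (−7 + 17)/12 = 5/6.
ℓ''(λ) = −10/λ² − 6 < 0, confirming a maximum.

λ̂_MAP = 0.833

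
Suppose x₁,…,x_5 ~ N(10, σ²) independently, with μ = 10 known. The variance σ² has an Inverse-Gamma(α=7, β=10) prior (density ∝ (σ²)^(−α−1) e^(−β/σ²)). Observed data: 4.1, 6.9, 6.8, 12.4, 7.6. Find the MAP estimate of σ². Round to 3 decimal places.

Sum of squared deviations about the known mean: SS = (4.1−10)² + (6.9−10)² + (6.8−10)² + (12.4−10)² + (7.6−10)² = 66.18.
The Normal likelihood contributes (σ²)^(−n/2) exp(−SS/(2σ²)), so the posterior is Inverse-Gamma(α + n/2, β + SS/2) = Inverse-Gamma(9.5, 43.09).
The mode of Inverse-Gamma(a, b) is b/(a+1) = 43.09/10.5 ≈ 4.104.

σ̂²_MAP = 4.104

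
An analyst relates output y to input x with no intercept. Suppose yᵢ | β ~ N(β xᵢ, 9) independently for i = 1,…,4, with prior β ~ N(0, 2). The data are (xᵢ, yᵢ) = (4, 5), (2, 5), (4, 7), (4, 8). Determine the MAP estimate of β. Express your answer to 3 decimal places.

log p(β | y) = −Σ(yᵢ − βxᵢ)²/(2·9) − β²/(2·2) + const.
Setting the derivative to zero: Σxᵢ(yᵢ − βxᵢ)/9 − β/2 = 0, so β = Σxᵢyᵢ / (Σxᵢ² + σ²/τ²).
Σxᵢyᵢ = 4·5 + 2·5 + 4·7 + 4·8 = 90; Σxᵢ² = 52; σ²/τ² = 4.5.
β̂_MAP = 90 / (52 + 4.5) = 90/56.5 ≈ 1.593.

β̂_MAP = 1.593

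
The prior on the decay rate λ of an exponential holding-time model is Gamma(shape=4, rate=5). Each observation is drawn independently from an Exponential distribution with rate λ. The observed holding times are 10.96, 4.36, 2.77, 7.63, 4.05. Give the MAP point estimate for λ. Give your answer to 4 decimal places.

λ̂_MAP = 0.2301

The Exponential(rate=λ) likelihood is ∝ λ^n e^(−λΣtᵢ). Here n = 5 and Σtᵢ = 10.96 + 4.36 + 2.77 + 7.63 + 4.05 = 29.77.
Posterior ∝ λ^3e^(−5λ) · λ^5e^(−29.77λ) = λ^8e^(−34.77λ), i.e. Gamma(9, 34.77).
Mode = (a−1)/b = 8/34.77 ≈ 0.2301.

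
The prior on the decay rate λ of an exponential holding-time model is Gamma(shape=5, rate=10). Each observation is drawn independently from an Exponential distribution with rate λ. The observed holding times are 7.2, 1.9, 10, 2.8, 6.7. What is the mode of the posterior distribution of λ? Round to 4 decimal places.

λ̂_MAP = 0.2332

The Exponential(rate=λ) likelihood is ∝ λ^n e^(−λΣtᵢ). Here n = 5 and Σtᵢ = 7.2 + 1.9 + 10 + 2.8 + 6.7 = 28.6.
Posterior ∝ λ^4e^(−10λ) · λ^5e^(−28.6λ) = λ^9e^(−38.6λ), i.e. Gamma(10, 38.6).
Mode = (a−1)/b = 9/38.6 ≈ 0.2332.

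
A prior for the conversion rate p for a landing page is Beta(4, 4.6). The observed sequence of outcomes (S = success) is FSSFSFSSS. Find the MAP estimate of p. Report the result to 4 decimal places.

Prior: Beta(4, 4.6).
Data: 6 successes in 9 trials (from the sequence). The binomial likelihood contributes p^6(1−p)^3, so the posterior is Beta(4+6, 4.6+3) = Beta(10, 7.6).
For Beta(a, b) with a, b > 1 the mode is (a−1)/(a+b−2) = 9/15.6 ≈ 0.5769.

p̂_MAP = 0.5769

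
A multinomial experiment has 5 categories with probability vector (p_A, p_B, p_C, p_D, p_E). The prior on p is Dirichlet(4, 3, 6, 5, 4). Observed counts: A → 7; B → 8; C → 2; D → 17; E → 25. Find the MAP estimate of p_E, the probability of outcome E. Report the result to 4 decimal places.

The posterior is Dirichlet(αᵢ + nᵢ) = Dirichlet(11, 11, 8, 22, 29).
For a Dirichlet(a₁,…,a_K) with all aᵢ > 1, the mode has j-th component (aⱼ − 1)/(Σaᵢ − K).
Here Σaᵢ = 81 and K = 5, so p_E = (29 − 1)/(81 − 5) = 28/76 ≈ 0.3684.

MAP estimate of p_E = 0.3684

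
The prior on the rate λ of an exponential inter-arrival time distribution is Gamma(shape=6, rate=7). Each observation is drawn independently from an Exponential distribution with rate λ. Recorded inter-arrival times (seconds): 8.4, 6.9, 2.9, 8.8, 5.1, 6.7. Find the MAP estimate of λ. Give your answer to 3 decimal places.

λ̂_MAP = 0.240

The Exponential(rate=λ) likelihood is ∝ λ^n e^(−λΣtᵢ). Here n = 6 and Σtᵢ = 8.4 + 6.9 + 2.9 + 8.8 + 5.1 + 6.7 = 38.8.
Posterior ∝ λ^5e^(−7λ) · λ^6e^(−38.8λ) = λ^11e^(−45.8λ), i.e. Gamma(12, 45.8).
Mode = (a−1)/b = 11/45.8 ≈ 0.240.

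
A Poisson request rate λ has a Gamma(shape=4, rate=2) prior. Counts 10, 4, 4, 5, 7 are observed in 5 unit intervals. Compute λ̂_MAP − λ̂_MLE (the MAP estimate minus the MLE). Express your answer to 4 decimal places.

Σxᵢ = 30. Posterior is Gamma(34, 7); MAP = (34−1)/7 = 33/7 ≈ 4.71429.
MLE = x̄ = 30/5 ≈ 6.00000.
Difference = 33/7 − 30/5 = -9/7 ≈ -1.2857.

MAP − MLE = -1.2857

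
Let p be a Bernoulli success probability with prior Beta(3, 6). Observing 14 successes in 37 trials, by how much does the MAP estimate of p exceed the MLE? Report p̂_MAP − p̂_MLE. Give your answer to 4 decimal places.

Posterior is Beta(17, 29); MAP = (17−1)/(46−2) = 16/44 ≈ 0.36364.
MLE ignores the prior: p̂_MLE = k/n = 14/37 ≈ 0.37838.
Difference = 16/44 − 14/37 = -6/407 ≈ -0.0147.

MAP − MLE = -0.0147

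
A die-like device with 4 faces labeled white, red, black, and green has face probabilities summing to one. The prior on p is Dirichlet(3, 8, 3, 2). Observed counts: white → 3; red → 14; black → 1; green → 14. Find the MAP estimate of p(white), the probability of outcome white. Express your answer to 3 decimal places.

MAP estimate of p(white) = 0.114

The posterior is Dirichlet(αᵢ + nᵢ) = Dirichlet(6, 22, 4, 16).
For a Dirichlet(a₁,…,a_K) with all aᵢ > 1, the mode has j-th component (aⱼ − 1)/(Σaᵢ − K).
Here Σaᵢ = 48 and K = 4, so p(white) = (6 − 1)/(48 − 4) = 5/44 ≈ 0.114.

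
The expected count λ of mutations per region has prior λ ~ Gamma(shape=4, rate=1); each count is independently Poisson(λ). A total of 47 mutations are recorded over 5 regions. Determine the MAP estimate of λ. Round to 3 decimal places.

λ̂_MAP = 8.333

Σxᵢ = 47, n = 5.
Posterior ∝ λ^3e^(−1λ) · λ^47e^(−5λ) = λ^50e^(−6λ), i.e. Gamma(shape=51, rate=6).
The mode of a Gamma(a, b) with a ≥ 1 (shape–rate) is (a−1)/b = 50/6 ≈ 8.333.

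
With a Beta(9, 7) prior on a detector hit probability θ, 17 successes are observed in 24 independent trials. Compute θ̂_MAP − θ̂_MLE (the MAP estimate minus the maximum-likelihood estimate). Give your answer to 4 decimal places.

Posterior is Beta(26, 14); MAP = (26−1)/(40−2) = 25/38 ≈ 0.65789.
MLE ignores the prior: θ̂_MLE = k/n = 17/24 ≈ 0.70833.
Difference = 25/38 − 17/24 = -23/456 ≈ -0.0504.

MAP − MLE = -0.0504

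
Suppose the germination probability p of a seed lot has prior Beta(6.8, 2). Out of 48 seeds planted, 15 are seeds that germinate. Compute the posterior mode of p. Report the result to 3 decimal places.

p̂_MAP = 0.380

Prior: Beta(6.8, 2).
Data: 15 successes in 48 trials. The binomial likelihood contributes p^15(1−p)^33, so the posterior is Beta(6.8+15, 2+33) = Beta(21.8, 35).
For Beta(a, b) with a, b > 1 the mode is (a−1)/(a+b−2) = 20.8/54.8 ≈ 0.380.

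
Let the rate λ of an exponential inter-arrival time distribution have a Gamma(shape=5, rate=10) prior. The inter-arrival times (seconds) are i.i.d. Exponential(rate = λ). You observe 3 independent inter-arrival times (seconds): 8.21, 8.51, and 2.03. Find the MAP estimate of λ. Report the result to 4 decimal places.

The Exponential(rate=λ) likelihood is ∝ λ^n e^(−λΣtᵢ). Here n = 3 and Σtᵢ = 8.21 + 8.51 + 2.03 = 18.75.
Posterior ∝ λ^4e^(−10λ) · λ^3e^(−18.75λ) = λ^7e^(−28.75λ), i.e. Gamma(8, 28.75).
Mode = (a−1)/b = 7/28.75 ≈ 0.2435.

λ̂_MAP = 0.2435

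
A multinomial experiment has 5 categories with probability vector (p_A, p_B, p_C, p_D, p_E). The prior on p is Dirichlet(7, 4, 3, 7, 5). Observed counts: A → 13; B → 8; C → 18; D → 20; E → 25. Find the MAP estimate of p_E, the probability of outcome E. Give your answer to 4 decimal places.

MAP estimate of p_E = 0.2762

The posterior is Dirichlet(αᵢ + nᵢ) = Dirichlet(20, 12, 21, 27, 30).
For a Dirichlet(a₁,…,a_K) with all aᵢ > 1, the mode has j-th component (aⱼ − 1)/(Σaᵢ − K).
Here Σaᵢ = 110 and K = 5, so p_E = (30 − 1)/(110 − 5) = 29/105 ≈ 0.2762.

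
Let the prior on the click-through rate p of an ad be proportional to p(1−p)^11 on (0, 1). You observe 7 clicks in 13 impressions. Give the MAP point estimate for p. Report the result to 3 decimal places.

p̂_MAP = 0.320

The prior density ∝ p(1−p)^11 is the kernel of Beta(2, 12).
Data: 7 successes in 13 trials. The binomial likelihood contributes p^7(1−p)^6, so the posterior is Beta(2+7, 12+6) = Beta(9, 18).
For Beta(a, b) with a, b > 1 the mode is (a−1)/(a+b−2) = 8/25 ≈ 0.320.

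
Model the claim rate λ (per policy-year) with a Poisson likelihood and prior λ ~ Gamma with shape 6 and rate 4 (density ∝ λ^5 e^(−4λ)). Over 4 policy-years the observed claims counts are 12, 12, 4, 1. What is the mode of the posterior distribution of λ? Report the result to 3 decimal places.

Σxᵢ = 12+12+4+1 = 29, with n = 4.
Posterior ∝ λ^5e^(−4λ) · λ^29e^(−4λ) = λ^34e^(−8λ), i.e. Gamma(shape=35, rate=8).
The mode of a Gamma(a, b) with a ≥ 1 (shape–rate) is (a−1)/b = 34/8 ≈ 4.250.

λ̂_MAP = 4.250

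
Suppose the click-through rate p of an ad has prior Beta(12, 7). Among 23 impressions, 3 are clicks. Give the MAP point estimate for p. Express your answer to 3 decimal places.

Prior: Beta(12, 7).
Data: 3 successes in 23 trials. The binomial likelihood contributes p^3(1−p)^20, so the posterior is Beta(12+3, 7+20) = Beta(15, 27).
For Beta(a, b) with a, b > 1 the mode is (a−1)/(a+b−2) = 14/40 ≈ 0.350.

p̂_MAP = 0.350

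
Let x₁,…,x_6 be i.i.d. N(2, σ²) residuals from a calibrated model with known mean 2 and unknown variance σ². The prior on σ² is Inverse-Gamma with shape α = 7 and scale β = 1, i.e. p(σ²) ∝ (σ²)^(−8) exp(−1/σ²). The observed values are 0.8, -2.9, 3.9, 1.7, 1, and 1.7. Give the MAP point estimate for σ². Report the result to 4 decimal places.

Sum of squared deviations about the known mean: SS = (0.8−2)² + (-2.9−2)² + (3.9−2)² + (1.7−2)² + (1−2)² + (1.7−2)² = 30.24.
The Normal likelihood contributes (σ²)^(−n/2) exp(−SS/(2σ²)), so the posterior is Inverse-Gamma(α + n/2, β + SS/2) = Inverse-Gamma(10, 16.12).
The mode of Inverse-Gamma(a, b) is b/(a+1) = 16.12/11 ≈ 1.4655.

σ̂²_MAP = 1.4655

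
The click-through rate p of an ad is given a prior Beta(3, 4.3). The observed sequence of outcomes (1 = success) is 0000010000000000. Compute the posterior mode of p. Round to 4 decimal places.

p̂_MAP = 0.1408

Prior: Beta(3, 4.3).
Data: 1 success in 16 trials (from the sequence). The binomial likelihood contributes p(1−p)^15, so the posterior is Beta(3+1, 4.3+15) = Beta(4, 19.3).
For Beta(a, b) with a, b > 1 the mode is (a−1)/(a+b−2) = 3/21.3 ≈ 0.1408.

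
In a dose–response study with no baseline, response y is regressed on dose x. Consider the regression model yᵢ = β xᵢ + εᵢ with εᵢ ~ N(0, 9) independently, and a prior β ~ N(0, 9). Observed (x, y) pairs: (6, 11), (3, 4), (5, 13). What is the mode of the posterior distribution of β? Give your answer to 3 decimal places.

β̂_MAP = 2.014

log p(β | y) = −Σ(yᵢ − βxᵢ)²/(2·9) − β²/(2·9) + const.
Setting the derivative to zero: Σxᵢ(yᵢ − βxᵢ)/9 − β/9 = 0, so β = Σxᵢyᵢ / (Σxᵢ² + σ²/τ²).
Σxᵢyᵢ = 6·11 + 3·4 + 5·13 = 143; Σxᵢ² = 70; σ²/τ² = 1.
β̂_MAP = 143 / (70 + 1) = 143/71 ≈ 2.014.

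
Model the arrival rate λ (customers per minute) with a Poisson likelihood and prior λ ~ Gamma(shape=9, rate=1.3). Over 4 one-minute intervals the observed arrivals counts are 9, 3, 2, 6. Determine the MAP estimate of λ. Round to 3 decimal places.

λ̂_MAP = 5.283

Σxᵢ = 9+3+2+6 = 20, with n = 4.
Posterior ∝ λ^8e^(−1.3λ) · λ^20e^(−4λ) = λ^28e^(−5.3λ), i.e. Gamma(shape=29, rate=5.3).
The mode of a Gamma(a, b) with a ≥ 1 (shape–rate) is (a−1)/b = 28/5.3 ≈ 5.283.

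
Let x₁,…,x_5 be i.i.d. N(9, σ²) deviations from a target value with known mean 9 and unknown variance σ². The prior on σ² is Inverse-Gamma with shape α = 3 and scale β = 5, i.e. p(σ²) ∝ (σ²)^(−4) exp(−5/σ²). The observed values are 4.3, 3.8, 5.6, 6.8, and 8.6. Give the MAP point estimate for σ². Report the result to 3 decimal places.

σ̂²_MAP = 5.822

Sum of squared deviations about the known mean: SS = (4.3−9)² + (3.8−9)² + (5.6−9)² + (6.8−9)² + (8.6−9)² = 65.69.
The Normal likelihood contributes (σ²)^(−n/2) exp(−SS/(2σ²)), so the posterior is Inverse-Gamma(α + n/2, β + SS/2) = Inverse-Gamma(5.5, 37.845).
The mode of Inverse-Gamma(a, b) is b/(a+1) = 37.845/6.5 ≈ 5.822.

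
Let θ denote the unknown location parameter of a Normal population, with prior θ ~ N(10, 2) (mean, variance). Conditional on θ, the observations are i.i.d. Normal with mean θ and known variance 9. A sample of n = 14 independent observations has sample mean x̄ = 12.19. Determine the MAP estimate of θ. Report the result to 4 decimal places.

n = 14, x̄ = 12.19.
For a Normal prior and Normal likelihood with known variance, the posterior is Normal; its mode equals its mean, the precision-weighted average.
Prior precision 1/σ₀² = 1/2 = 0.5; data precision n/σ² = 14/9.
θ̂ = (0.5·10 + (14/9)·12.19) / (0.5 + 14/9) = (10783/450)/(37/18) = 10783/925 ≈ 11.6573.

θ̂_MAP = 11.6573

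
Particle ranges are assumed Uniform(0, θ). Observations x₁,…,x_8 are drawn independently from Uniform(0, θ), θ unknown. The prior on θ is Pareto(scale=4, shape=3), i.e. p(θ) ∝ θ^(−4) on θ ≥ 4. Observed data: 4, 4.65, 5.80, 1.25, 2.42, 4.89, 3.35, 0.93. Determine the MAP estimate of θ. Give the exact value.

The Uniform(0, θ) likelihood is θ^(−n) for θ ≥ max(xᵢ), zero otherwise. Here max(xᵢ) = 5.80.
Posterior ∝ θ^(−4) · θ^(−8) = θ^(−12) on θ ≥ max(4, 5.80) = 5.80.
This density is strictly decreasing in θ, so the posterior mode lies at the lower boundary of the support.

θ̂_MAP = 5.80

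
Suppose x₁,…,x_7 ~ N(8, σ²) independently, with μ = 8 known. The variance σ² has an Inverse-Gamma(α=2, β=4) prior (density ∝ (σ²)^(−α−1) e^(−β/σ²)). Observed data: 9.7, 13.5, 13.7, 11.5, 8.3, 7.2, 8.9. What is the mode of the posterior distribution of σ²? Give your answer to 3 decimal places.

Sum of squared deviations about the known mean: SS = (9.7−8)² + (13.5−8)² + (13.7−8)² + (11.5−8)² + (8.3−8)² + (7.2−8)² + (8.9−8)² = 79.42.
The Normal likelihood contributes (σ²)^(−n/2) exp(−SS/(2σ²)), so the posterior is Inverse-Gamma(α + n/2, β + SS/2) = Inverse-Gamma(5.5, 43.71).
The mode of Inverse-Gamma(a, b) is b/(a+1) = 43.71/6.5 ≈ 6.725.

σ̂²_MAP = 6.725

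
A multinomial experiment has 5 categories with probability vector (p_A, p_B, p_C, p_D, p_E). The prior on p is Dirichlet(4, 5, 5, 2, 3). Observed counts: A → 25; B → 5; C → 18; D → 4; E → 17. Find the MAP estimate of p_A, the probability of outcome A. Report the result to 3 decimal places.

MAP estimate of p_A = 0.337

The posterior is Dirichlet(αᵢ + nᵢ) = Dirichlet(29, 10, 23, 6, 20).
For a Dirichlet(a₁,…,a_K) with all aᵢ > 1, the mode has j-th component (aⱼ − 1)/(Σaᵢ − K).
Here Σaᵢ = 88 and K = 5, so p_A = (29 − 1)/(88 − 5) = 28/83 ≈ 0.337.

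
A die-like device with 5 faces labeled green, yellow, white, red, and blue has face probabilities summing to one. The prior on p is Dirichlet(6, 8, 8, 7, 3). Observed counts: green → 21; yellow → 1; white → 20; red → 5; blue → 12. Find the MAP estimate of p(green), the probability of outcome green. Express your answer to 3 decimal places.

MAP estimate of p(green) = 0.302

The posterior is Dirichlet(αᵢ + nᵢ) = Dirichlet(27, 9, 28, 12, 15).
For a Dirichlet(a₁,…,a_K) with all aᵢ > 1, the mode has j-th component (aⱼ − 1)/(Σaᵢ − K).
Here Σaᵢ = 91 and K = 5, so p(green) = (27 − 1)/(91 − 5) = 26/86 ≈ 0.302.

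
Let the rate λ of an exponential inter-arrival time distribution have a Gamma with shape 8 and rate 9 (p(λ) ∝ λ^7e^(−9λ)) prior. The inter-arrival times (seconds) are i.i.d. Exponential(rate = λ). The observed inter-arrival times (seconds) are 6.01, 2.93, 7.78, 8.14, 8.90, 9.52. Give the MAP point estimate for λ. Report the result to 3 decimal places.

The Exponential(rate=λ) likelihood is ∝ λ^n e^(−λΣtᵢ). Here n = 6 and Σtᵢ = 6.01 + 2.93 + 7.78 + 8.14 + 8.90 + 9.52 = 43.28.
Posterior ∝ λ^7e^(−9λ) · λ^6e^(−43.28λ) = λ^13e^(−52.28λ), i.e. Gamma(14, 52.28).
Mode = (a−1)/b = 13/52.28 ≈ 0.249.

λ̂_MAP = 0.249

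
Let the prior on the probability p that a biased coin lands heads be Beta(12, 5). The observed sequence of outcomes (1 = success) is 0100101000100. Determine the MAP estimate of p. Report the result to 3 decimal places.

p̂_MAP = 0.536

Prior: Beta(12, 5).
Data: 4 successes in 13 trials (from the sequence). The binomial likelihood contributes p^4(1−p)^9, so the posterior is Beta(12+4, 5+9) = Beta(16, 14).
For Beta(a, b) with a, b > 1 the mode is (a−1)/(a+b−2) = 15/28 ≈ 0.536.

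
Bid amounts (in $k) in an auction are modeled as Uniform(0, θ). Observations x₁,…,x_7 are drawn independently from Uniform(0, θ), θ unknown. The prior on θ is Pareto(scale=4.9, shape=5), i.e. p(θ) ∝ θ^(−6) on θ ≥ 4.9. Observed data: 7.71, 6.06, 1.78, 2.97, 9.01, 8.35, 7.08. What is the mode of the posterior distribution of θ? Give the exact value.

θ̂_MAP = 9.01

The Uniform(0, θ) likelihood is θ^(−n) for θ ≥ max(xᵢ), zero otherwise. Here max(xᵢ) = 9.01.
Posterior ∝ θ^(−6) · θ^(−7) = θ^(−13) on θ ≥ max(4.9, 9.01) = 9.01.
This density is strictly decreasing in θ, so the posterior mode lies at the lower boundary of the support.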